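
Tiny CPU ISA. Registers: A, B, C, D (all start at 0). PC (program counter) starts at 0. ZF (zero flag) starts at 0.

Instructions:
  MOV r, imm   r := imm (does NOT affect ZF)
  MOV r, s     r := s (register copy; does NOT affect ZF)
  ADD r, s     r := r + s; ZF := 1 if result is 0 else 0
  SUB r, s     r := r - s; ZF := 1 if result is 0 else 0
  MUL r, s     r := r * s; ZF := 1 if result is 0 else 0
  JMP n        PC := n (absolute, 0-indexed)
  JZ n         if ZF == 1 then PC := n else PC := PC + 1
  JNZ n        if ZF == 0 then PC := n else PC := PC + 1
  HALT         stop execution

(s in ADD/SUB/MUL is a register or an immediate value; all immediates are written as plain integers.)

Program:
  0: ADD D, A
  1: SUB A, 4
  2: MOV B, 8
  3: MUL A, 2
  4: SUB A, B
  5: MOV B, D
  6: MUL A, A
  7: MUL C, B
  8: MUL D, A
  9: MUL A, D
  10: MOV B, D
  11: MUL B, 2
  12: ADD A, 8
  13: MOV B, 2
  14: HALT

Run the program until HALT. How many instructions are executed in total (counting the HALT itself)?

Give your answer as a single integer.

Step 1: PC=0 exec 'ADD D, A'. After: A=0 B=0 C=0 D=0 ZF=1 PC=1
Step 2: PC=1 exec 'SUB A, 4'. After: A=-4 B=0 C=0 D=0 ZF=0 PC=2
Step 3: PC=2 exec 'MOV B, 8'. After: A=-4 B=8 C=0 D=0 ZF=0 PC=3
Step 4: PC=3 exec 'MUL A, 2'. After: A=-8 B=8 C=0 D=0 ZF=0 PC=4
Step 5: PC=4 exec 'SUB A, B'. After: A=-16 B=8 C=0 D=0 ZF=0 PC=5
Step 6: PC=5 exec 'MOV B, D'. After: A=-16 B=0 C=0 D=0 ZF=0 PC=6
Step 7: PC=6 exec 'MUL A, A'. After: A=256 B=0 C=0 D=0 ZF=0 PC=7
Step 8: PC=7 exec 'MUL C, B'. After: A=256 B=0 C=0 D=0 ZF=1 PC=8
Step 9: PC=8 exec 'MUL D, A'. After: A=256 B=0 C=0 D=0 ZF=1 PC=9
Step 10: PC=9 exec 'MUL A, D'. After: A=0 B=0 C=0 D=0 ZF=1 PC=10
Step 11: PC=10 exec 'MOV B, D'. After: A=0 B=0 C=0 D=0 ZF=1 PC=11
Step 12: PC=11 exec 'MUL B, 2'. After: A=0 B=0 C=0 D=0 ZF=1 PC=12
Step 13: PC=12 exec 'ADD A, 8'. After: A=8 B=0 C=0 D=0 ZF=0 PC=13
Step 14: PC=13 exec 'MOV B, 2'. After: A=8 B=2 C=0 D=0 ZF=0 PC=14
Step 15: PC=14 exec 'HALT'. After: A=8 B=2 C=0 D=0 ZF=0 PC=14 HALTED
Total instructions executed: 15

Answer: 15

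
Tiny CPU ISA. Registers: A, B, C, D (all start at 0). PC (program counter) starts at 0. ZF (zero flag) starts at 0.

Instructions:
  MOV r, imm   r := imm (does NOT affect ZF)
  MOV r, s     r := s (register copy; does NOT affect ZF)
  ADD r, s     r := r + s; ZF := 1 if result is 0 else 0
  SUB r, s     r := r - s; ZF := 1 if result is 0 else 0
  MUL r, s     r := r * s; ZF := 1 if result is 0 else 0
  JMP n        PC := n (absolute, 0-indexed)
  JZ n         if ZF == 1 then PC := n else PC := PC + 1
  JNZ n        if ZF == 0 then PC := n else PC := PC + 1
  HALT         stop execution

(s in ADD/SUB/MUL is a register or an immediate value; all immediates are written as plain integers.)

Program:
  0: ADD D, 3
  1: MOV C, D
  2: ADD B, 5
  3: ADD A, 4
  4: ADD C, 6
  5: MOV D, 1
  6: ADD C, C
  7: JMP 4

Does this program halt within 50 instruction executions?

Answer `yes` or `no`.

Answer: no

Derivation:
Step 1: PC=0 exec 'ADD D, 3'. After: A=0 B=0 C=0 D=3 ZF=0 PC=1
Step 2: PC=1 exec 'MOV C, D'. After: A=0 B=0 C=3 D=3 ZF=0 PC=2
Step 3: PC=2 exec 'ADD B, 5'. After: A=0 B=5 C=3 D=3 ZF=0 PC=3
Step 4: PC=3 exec 'ADD A, 4'. After: A=4 B=5 C=3 D=3 ZF=0 PC=4
Step 5: PC=4 exec 'ADD C, 6'. After: A=4 B=5 C=9 D=3 ZF=0 PC=5
Step 6: PC=5 exec 'MOV D, 1'. After: A=4 B=5 C=9 D=1 ZF=0 PC=6
Step 7: PC=6 exec 'ADD C, C'. After: A=4 B=5 C=18 D=1 ZF=0 PC=7
Step 8: PC=7 exec 'JMP 4'. After: A=4 B=5 C=18 D=1 ZF=0 PC=4
Step 9: PC=4 exec 'ADD C, 6'. After: A=4 B=5 C=24 D=1 ZF=0 PC=5
Step 10: PC=5 exec 'MOV D, 1'. After: A=4 B=5 C=24 D=1 ZF=0 PC=6
Step 11: PC=6 exec 'ADD C, C'. After: A=4 B=5 C=48 D=1 ZF=0 PC=7
Step 12: PC=7 exec 'JMP 4'. After: A=4 B=5 C=48 D=1 ZF=0 PC=4
Step 13: PC=4 exec 'ADD C, 6'. After: A=4 B=5 C=54 D=1 ZF=0 PC=5
Step 14: PC=5 exec 'MOV D, 1'. After: A=4 B=5 C=54 D=1 ZF=0 PC=6
Step 15: PC=6 exec 'ADD C, C'. After: A=4 B=5 C=108 D=1 ZF=0 PC=7
After 50 steps: not halted. PC revisits the same instructions with no path to HALT; will never halt.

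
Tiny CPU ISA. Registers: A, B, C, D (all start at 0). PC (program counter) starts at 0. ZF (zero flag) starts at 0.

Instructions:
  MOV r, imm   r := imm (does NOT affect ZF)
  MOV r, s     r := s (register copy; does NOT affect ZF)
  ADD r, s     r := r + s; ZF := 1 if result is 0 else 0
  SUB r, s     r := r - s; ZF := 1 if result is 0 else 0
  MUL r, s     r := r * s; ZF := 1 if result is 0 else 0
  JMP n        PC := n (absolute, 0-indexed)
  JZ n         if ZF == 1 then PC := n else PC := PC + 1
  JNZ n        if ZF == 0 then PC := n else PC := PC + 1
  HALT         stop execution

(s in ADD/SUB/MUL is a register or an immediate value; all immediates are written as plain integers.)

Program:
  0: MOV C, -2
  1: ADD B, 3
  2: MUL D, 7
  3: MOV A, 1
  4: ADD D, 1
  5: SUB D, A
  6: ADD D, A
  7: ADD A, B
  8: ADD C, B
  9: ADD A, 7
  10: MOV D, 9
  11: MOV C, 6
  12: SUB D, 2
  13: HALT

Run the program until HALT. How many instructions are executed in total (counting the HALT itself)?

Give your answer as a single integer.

Step 1: PC=0 exec 'MOV C, -2'. After: A=0 B=0 C=-2 D=0 ZF=0 PC=1
Step 2: PC=1 exec 'ADD B, 3'. After: A=0 B=3 C=-2 D=0 ZF=0 PC=2
Step 3: PC=2 exec 'MUL D, 7'. After: A=0 B=3 C=-2 D=0 ZF=1 PC=3
Step 4: PC=3 exec 'MOV A, 1'. After: A=1 B=3 C=-2 D=0 ZF=1 PC=4
Step 5: PC=4 exec 'ADD D, 1'. After: A=1 B=3 C=-2 D=1 ZF=0 PC=5
Step 6: PC=5 exec 'SUB D, A'. After: A=1 B=3 C=-2 D=0 ZF=1 PC=6
Step 7: PC=6 exec 'ADD D, A'. After: A=1 B=3 C=-2 D=1 ZF=0 PC=7
Step 8: PC=7 exec 'ADD A, B'. After: A=4 B=3 C=-2 D=1 ZF=0 PC=8
Step 9: PC=8 exec 'ADD C, B'. After: A=4 B=3 C=1 D=1 ZF=0 PC=9
Step 10: PC=9 exec 'ADD A, 7'. After: A=11 B=3 C=1 D=1 ZF=0 PC=10
Step 11: PC=10 exec 'MOV D, 9'. After: A=11 B=3 C=1 D=9 ZF=0 PC=11
Step 12: PC=11 exec 'MOV C, 6'. After: A=11 B=3 C=6 D=9 ZF=0 PC=12
Step 13: PC=12 exec 'SUB D, 2'. After: A=11 B=3 C=6 D=7 ZF=0 PC=13
Step 14: PC=13 exec 'HALT'. After: A=11 B=3 C=6 D=7 ZF=0 PC=13 HALTED
Total instructions executed: 14

Answer: 14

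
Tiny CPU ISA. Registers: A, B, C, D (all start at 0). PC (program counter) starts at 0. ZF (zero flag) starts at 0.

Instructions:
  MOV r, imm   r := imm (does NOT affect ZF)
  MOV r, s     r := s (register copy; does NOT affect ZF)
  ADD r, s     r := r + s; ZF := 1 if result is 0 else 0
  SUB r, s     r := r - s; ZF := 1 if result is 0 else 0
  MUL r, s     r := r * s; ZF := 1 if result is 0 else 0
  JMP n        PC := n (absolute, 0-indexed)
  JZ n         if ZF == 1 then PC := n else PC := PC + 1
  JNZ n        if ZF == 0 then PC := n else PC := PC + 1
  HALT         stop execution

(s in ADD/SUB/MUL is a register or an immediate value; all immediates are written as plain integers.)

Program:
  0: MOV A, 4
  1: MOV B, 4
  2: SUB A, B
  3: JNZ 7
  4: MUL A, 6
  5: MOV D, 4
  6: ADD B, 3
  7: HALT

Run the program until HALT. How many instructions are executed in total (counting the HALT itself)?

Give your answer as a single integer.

Step 1: PC=0 exec 'MOV A, 4'. After: A=4 B=0 C=0 D=0 ZF=0 PC=1
Step 2: PC=1 exec 'MOV B, 4'. After: A=4 B=4 C=0 D=0 ZF=0 PC=2
Step 3: PC=2 exec 'SUB A, B'. After: A=0 B=4 C=0 D=0 ZF=1 PC=3
Step 4: PC=3 exec 'JNZ 7'. After: A=0 B=4 C=0 D=0 ZF=1 PC=4
Step 5: PC=4 exec 'MUL A, 6'. After: A=0 B=4 C=0 D=0 ZF=1 PC=5
Step 6: PC=5 exec 'MOV D, 4'. After: A=0 B=4 C=0 D=4 ZF=1 PC=6
Step 7: PC=6 exec 'ADD B, 3'. After: A=0 B=7 C=0 D=4 ZF=0 PC=7
Step 8: PC=7 exec 'HALT'. After: A=0 B=7 C=0 D=4 ZF=0 PC=7 HALTED
Total instructions executed: 8

Answer: 8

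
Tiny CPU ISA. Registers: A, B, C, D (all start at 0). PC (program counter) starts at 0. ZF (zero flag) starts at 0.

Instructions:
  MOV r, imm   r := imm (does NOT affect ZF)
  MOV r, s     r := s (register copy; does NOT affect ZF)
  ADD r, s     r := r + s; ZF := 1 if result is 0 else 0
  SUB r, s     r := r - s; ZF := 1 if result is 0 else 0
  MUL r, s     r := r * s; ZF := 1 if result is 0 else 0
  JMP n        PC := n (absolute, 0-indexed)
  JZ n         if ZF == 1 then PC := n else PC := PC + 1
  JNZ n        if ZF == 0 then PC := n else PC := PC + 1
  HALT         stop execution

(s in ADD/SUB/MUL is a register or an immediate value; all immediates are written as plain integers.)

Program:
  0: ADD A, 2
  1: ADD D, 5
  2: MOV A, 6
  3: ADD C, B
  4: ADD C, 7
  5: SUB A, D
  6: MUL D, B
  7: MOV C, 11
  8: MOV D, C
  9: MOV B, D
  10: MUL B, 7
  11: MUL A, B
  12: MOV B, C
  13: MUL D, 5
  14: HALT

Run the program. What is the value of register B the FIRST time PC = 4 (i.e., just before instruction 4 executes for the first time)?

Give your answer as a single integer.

Step 1: PC=0 exec 'ADD A, 2'. After: A=2 B=0 C=0 D=0 ZF=0 PC=1
Step 2: PC=1 exec 'ADD D, 5'. After: A=2 B=0 C=0 D=5 ZF=0 PC=2
Step 3: PC=2 exec 'MOV A, 6'. After: A=6 B=0 C=0 D=5 ZF=0 PC=3
Step 4: PC=3 exec 'ADD C, B'. After: A=6 B=0 C=0 D=5 ZF=1 PC=4
First time PC=4: B=0

0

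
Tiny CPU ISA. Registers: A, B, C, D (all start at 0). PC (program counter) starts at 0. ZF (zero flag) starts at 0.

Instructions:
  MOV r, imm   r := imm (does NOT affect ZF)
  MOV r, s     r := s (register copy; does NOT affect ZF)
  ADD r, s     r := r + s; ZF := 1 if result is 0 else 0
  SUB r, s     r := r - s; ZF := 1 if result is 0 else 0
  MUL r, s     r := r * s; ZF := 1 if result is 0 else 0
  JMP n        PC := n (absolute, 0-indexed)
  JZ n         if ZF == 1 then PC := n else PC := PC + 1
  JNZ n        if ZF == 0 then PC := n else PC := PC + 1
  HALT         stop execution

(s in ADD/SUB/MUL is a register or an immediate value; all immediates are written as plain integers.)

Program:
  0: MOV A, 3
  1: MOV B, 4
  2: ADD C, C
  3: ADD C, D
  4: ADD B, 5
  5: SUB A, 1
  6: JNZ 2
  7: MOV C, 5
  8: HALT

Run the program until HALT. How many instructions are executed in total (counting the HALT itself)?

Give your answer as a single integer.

Step 1: PC=0 exec 'MOV A, 3'. After: A=3 B=0 C=0 D=0 ZF=0 PC=1
Step 2: PC=1 exec 'MOV B, 4'. After: A=3 B=4 C=0 D=0 ZF=0 PC=2
Step 3: PC=2 exec 'ADD C, C'. After: A=3 B=4 C=0 D=0 ZF=1 PC=3
Step 4: PC=3 exec 'ADD C, D'. After: A=3 B=4 C=0 D=0 ZF=1 PC=4
Step 5: PC=4 exec 'ADD B, 5'. After: A=3 B=9 C=0 D=0 ZF=0 PC=5
Step 6: PC=5 exec 'SUB A, 1'. After: A=2 B=9 C=0 D=0 ZF=0 PC=6
Step 7: PC=6 exec 'JNZ 2'. After: A=2 B=9 C=0 D=0 ZF=0 PC=2
Step 8: PC=2 exec 'ADD C, C'. After: A=2 B=9 C=0 D=0 ZF=1 PC=3
Step 9: PC=3 exec 'ADD C, D'. After: A=2 B=9 C=0 D=0 ZF=1 PC=4
Step 10: PC=4 exec 'ADD B, 5'. After: A=2 B=14 C=0 D=0 ZF=0 PC=5
Step 11: PC=5 exec 'SUB A, 1'. After: A=1 B=14 C=0 D=0 ZF=0 PC=6
Step 12: PC=6 exec 'JNZ 2'. After: A=1 B=14 C=0 D=0 ZF=0 PC=2
Step 13: PC=2 exec 'ADD C, C'. After: A=1 B=14 C=0 D=0 ZF=1 PC=3
Step 14: PC=3 exec 'ADD C, D'. After: A=1 B=14 C=0 D=0 ZF=1 PC=4
Step 15: PC=4 exec 'ADD B, 5'. After: A=1 B=19 C=0 D=0 ZF=0 PC=5
Step 16: PC=5 exec 'SUB A, 1'. After: A=0 B=19 C=0 D=0 ZF=1 PC=6
Step 17: PC=6 exec 'JNZ 2'. After: A=0 B=19 C=0 D=0 ZF=1 PC=7
Step 18: PC=7 exec 'MOV C, 5'. After: A=0 B=19 C=5 D=0 ZF=1 PC=8
Step 19: PC=8 exec 'HALT'. After: A=0 B=19 C=5 D=0 ZF=1 PC=8 HALTED
Total instructions executed: 19

Answer: 19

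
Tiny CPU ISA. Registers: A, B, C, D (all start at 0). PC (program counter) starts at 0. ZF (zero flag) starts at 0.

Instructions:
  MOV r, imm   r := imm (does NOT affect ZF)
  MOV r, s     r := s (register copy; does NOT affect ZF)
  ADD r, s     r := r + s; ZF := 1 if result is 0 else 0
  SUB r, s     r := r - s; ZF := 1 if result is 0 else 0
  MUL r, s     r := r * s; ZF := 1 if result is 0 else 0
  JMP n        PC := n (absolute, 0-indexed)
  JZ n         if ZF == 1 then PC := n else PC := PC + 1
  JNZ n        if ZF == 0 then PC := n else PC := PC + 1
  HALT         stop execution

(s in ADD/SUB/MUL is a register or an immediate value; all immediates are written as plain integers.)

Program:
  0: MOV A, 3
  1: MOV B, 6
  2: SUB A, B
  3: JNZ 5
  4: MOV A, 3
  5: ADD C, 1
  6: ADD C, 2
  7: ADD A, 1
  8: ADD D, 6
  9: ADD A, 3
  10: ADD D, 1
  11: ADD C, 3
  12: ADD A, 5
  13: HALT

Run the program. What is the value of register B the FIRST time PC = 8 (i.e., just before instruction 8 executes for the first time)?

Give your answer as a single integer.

Step 1: PC=0 exec 'MOV A, 3'. After: A=3 B=0 C=0 D=0 ZF=0 PC=1
Step 2: PC=1 exec 'MOV B, 6'. After: A=3 B=6 C=0 D=0 ZF=0 PC=2
Step 3: PC=2 exec 'SUB A, B'. After: A=-3 B=6 C=0 D=0 ZF=0 PC=3
Step 4: PC=3 exec 'JNZ 5'. After: A=-3 B=6 C=0 D=0 ZF=0 PC=5
Step 5: PC=5 exec 'ADD C, 1'. After: A=-3 B=6 C=1 D=0 ZF=0 PC=6
Step 6: PC=6 exec 'ADD C, 2'. After: A=-3 B=6 C=3 D=0 ZF=0 PC=7
Step 7: PC=7 exec 'ADD A, 1'. After: A=-2 B=6 C=3 D=0 ZF=0 PC=8
First time PC=8: B=6

6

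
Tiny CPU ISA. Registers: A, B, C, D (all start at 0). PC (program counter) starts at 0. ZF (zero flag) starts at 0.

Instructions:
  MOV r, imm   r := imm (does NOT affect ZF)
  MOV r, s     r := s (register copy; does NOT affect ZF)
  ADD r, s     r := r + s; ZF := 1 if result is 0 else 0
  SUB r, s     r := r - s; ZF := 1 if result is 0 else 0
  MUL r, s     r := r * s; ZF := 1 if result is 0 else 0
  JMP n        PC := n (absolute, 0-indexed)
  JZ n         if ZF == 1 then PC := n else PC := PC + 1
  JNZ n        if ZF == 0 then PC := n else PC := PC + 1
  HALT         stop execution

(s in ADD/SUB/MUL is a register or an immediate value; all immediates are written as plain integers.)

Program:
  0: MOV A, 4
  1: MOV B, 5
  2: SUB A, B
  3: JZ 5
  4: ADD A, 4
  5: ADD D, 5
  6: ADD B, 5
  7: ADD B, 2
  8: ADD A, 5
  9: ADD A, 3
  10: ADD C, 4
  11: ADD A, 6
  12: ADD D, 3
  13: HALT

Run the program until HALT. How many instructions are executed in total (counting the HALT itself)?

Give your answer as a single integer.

Answer: 14

Derivation:
Step 1: PC=0 exec 'MOV A, 4'. After: A=4 B=0 C=0 D=0 ZF=0 PC=1
Step 2: PC=1 exec 'MOV B, 5'. After: A=4 B=5 C=0 D=0 ZF=0 PC=2
Step 3: PC=2 exec 'SUB A, B'. After: A=-1 B=5 C=0 D=0 ZF=0 PC=3
Step 4: PC=3 exec 'JZ 5'. After: A=-1 B=5 C=0 D=0 ZF=0 PC=4
Step 5: PC=4 exec 'ADD A, 4'. After: A=3 B=5 C=0 D=0 ZF=0 PC=5
Step 6: PC=5 exec 'ADD D, 5'. After: A=3 B=5 C=0 D=5 ZF=0 PC=6
Step 7: PC=6 exec 'ADD B, 5'. After: A=3 B=10 C=0 D=5 ZF=0 PC=7
Step 8: PC=7 exec 'ADD B, 2'. After: A=3 B=12 C=0 D=5 ZF=0 PC=8
Step 9: PC=8 exec 'ADD A, 5'. After: A=8 B=12 C=0 D=5 ZF=0 PC=9
Step 10: PC=9 exec 'ADD A, 3'. After: A=11 B=12 C=0 D=5 ZF=0 PC=10
Step 11: PC=10 exec 'ADD C, 4'. After: A=11 B=12 C=4 D=5 ZF=0 PC=11
Step 12: PC=11 exec 'ADD A, 6'. After: A=17 B=12 C=4 D=5 ZF=0 PC=12
Step 13: PC=12 exec 'ADD D, 3'. After: A=17 B=12 C=4 D=8 ZF=0 PC=13
Step 14: PC=13 exec 'HALT'. After: A=17 B=12 C=4 D=8 ZF=0 PC=13 HALTED
Total instructions executed: 14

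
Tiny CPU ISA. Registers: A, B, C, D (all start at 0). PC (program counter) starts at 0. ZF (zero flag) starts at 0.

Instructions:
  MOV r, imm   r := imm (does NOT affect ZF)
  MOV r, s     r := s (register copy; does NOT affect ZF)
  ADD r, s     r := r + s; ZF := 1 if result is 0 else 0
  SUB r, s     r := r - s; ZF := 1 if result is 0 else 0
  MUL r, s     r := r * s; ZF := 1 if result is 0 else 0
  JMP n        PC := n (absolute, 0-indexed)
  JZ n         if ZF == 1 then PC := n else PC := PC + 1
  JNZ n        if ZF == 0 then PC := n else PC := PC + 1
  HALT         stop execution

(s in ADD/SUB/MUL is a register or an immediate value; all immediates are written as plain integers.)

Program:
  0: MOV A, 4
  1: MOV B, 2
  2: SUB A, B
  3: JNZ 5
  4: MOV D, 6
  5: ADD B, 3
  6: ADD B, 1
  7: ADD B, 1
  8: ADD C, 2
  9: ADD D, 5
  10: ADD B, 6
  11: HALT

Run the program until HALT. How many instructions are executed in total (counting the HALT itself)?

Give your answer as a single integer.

Answer: 11

Derivation:
Step 1: PC=0 exec 'MOV A, 4'. After: A=4 B=0 C=0 D=0 ZF=0 PC=1
Step 2: PC=1 exec 'MOV B, 2'. After: A=4 B=2 C=0 D=0 ZF=0 PC=2
Step 3: PC=2 exec 'SUB A, B'. After: A=2 B=2 C=0 D=0 ZF=0 PC=3
Step 4: PC=3 exec 'JNZ 5'. After: A=2 B=2 C=0 D=0 ZF=0 PC=5
Step 5: PC=5 exec 'ADD B, 3'. After: A=2 B=5 C=0 D=0 ZF=0 PC=6
Step 6: PC=6 exec 'ADD B, 1'. After: A=2 B=6 C=0 D=0 ZF=0 PC=7
Step 7: PC=7 exec 'ADD B, 1'. After: A=2 B=7 C=0 D=0 ZF=0 PC=8
Step 8: PC=8 exec 'ADD C, 2'. After: A=2 B=7 C=2 D=0 ZF=0 PC=9
Step 9: PC=9 exec 'ADD D, 5'. After: A=2 B=7 C=2 D=5 ZF=0 PC=10
Step 10: PC=10 exec 'ADD B, 6'. After: A=2 B=13 C=2 D=5 ZF=0 PC=11
Step 11: PC=11 exec 'HALT'. After: A=2 B=13 C=2 D=5 ZF=0 PC=11 HALTED
Total instructions executed: 11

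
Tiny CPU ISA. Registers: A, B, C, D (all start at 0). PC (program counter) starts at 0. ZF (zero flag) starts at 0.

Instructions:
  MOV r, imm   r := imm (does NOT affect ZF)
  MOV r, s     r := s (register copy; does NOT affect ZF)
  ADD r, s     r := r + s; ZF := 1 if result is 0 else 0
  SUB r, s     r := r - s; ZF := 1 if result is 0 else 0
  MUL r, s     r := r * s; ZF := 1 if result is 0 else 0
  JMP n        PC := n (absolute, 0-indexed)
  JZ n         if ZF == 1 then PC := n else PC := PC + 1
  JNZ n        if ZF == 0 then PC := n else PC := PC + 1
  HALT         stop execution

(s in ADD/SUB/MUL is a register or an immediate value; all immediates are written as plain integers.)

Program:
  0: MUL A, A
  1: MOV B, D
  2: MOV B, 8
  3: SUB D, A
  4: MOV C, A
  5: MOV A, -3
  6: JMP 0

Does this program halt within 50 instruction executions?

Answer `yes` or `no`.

Step 1: PC=0 exec 'MUL A, A'. After: A=0 B=0 C=0 D=0 ZF=1 PC=1
Step 2: PC=1 exec 'MOV B, D'. After: A=0 B=0 C=0 D=0 ZF=1 PC=2
Step 3: PC=2 exec 'MOV B, 8'. After: A=0 B=8 C=0 D=0 ZF=1 PC=3
Step 4: PC=3 exec 'SUB D, A'. After: A=0 B=8 C=0 D=0 ZF=1 PC=4
Step 5: PC=4 exec 'MOV C, A'. After: A=0 B=8 C=0 D=0 ZF=1 PC=5
Step 6: PC=5 exec 'MOV A, -3'. After: A=-3 B=8 C=0 D=0 ZF=1 PC=6
Step 7: PC=6 exec 'JMP 0'. After: A=-3 B=8 C=0 D=0 ZF=1 PC=0
Step 8: PC=0 exec 'MUL A, A'. After: A=9 B=8 C=0 D=0 ZF=0 PC=1
Step 9: PC=1 exec 'MOV B, D'. After: A=9 B=0 C=0 D=0 ZF=0 PC=2
Step 10: PC=2 exec 'MOV B, 8'. After: A=9 B=8 C=0 D=0 ZF=0 PC=3
Step 11: PC=3 exec 'SUB D, A'. After: A=9 B=8 C=0 D=-9 ZF=0 PC=4
Step 12: PC=4 exec 'MOV C, A'. After: A=9 B=8 C=9 D=-9 ZF=0 PC=5
Step 13: PC=5 exec 'MOV A, -3'. After: A=-3 B=8 C=9 D=-9 ZF=0 PC=6
Step 14: PC=6 exec 'JMP 0'. After: A=-3 B=8 C=9 D=-9 ZF=0 PC=0
Step 15: PC=0 exec 'MUL A, A'. After: A=9 B=8 C=9 D=-9 ZF=0 PC=1
After 50 steps: not halted. PC revisits the same instructions with no path to HALT; will never halt.

Answer: no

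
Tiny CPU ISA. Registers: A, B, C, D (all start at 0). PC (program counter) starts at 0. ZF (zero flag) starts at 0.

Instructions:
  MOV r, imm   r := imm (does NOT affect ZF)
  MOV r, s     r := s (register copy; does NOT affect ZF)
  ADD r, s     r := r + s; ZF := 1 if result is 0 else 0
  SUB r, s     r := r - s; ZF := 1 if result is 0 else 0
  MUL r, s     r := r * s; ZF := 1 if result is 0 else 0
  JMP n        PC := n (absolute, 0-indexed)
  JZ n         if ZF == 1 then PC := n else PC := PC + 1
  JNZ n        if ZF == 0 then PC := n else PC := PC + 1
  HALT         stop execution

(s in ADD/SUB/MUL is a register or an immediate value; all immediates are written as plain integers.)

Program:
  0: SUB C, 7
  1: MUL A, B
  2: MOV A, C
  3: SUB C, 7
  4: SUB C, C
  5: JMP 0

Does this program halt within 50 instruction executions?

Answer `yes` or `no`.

Answer: no

Derivation:
Step 1: PC=0 exec 'SUB C, 7'. After: A=0 B=0 C=-7 D=0 ZF=0 PC=1
Step 2: PC=1 exec 'MUL A, B'. After: A=0 B=0 C=-7 D=0 ZF=1 PC=2
Step 3: PC=2 exec 'MOV A, C'. After: A=-7 B=0 C=-7 D=0 ZF=1 PC=3
Step 4: PC=3 exec 'SUB C, 7'. After: A=-7 B=0 C=-14 D=0 ZF=0 PC=4
Step 5: PC=4 exec 'SUB C, C'. After: A=-7 B=0 C=0 D=0 ZF=1 PC=5
Step 6: PC=5 exec 'JMP 0'. After: A=-7 B=0 C=0 D=0 ZF=1 PC=0
Step 7: PC=0 exec 'SUB C, 7'. After: A=-7 B=0 C=-7 D=0 ZF=0 PC=1
Step 8: PC=1 exec 'MUL A, B'. After: A=0 B=0 C=-7 D=0 ZF=1 PC=2
State after step 8 equals state after step 2: the program is in a cycle of length 6 and will never halt.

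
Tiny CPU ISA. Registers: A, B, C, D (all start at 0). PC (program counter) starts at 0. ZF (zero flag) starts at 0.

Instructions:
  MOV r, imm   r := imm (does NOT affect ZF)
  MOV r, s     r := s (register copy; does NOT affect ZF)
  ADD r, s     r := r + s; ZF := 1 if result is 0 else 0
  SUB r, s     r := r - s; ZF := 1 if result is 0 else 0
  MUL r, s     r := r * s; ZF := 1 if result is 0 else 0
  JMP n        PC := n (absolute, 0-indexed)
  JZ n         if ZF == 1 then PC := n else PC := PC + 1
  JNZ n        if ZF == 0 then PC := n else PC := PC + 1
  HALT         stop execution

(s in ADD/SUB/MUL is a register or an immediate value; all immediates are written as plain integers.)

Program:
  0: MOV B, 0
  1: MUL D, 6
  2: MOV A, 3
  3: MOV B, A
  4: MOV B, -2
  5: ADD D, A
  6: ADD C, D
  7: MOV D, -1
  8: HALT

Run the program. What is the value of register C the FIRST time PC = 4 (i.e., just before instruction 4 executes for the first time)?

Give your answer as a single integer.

Step 1: PC=0 exec 'MOV B, 0'. After: A=0 B=0 C=0 D=0 ZF=0 PC=1
Step 2: PC=1 exec 'MUL D, 6'. After: A=0 B=0 C=0 D=0 ZF=1 PC=2
Step 3: PC=2 exec 'MOV A, 3'. After: A=3 B=0 C=0 D=0 ZF=1 PC=3
Step 4: PC=3 exec 'MOV B, A'. After: A=3 B=3 C=0 D=0 ZF=1 PC=4
First time PC=4: C=0

0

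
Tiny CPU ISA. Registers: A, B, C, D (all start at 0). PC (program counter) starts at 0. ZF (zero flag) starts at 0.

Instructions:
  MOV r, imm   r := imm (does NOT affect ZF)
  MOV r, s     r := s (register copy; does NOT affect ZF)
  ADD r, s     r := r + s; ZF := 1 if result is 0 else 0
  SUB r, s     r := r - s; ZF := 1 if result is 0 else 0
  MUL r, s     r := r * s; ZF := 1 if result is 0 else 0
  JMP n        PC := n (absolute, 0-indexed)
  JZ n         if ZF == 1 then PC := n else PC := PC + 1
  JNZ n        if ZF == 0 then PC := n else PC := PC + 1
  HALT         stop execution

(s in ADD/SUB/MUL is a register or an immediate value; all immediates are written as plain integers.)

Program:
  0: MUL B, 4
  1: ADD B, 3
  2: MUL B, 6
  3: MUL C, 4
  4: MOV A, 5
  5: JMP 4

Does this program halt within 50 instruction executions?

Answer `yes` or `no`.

Answer: no

Derivation:
Step 1: PC=0 exec 'MUL B, 4'. After: A=0 B=0 C=0 D=0 ZF=1 PC=1
Step 2: PC=1 exec 'ADD B, 3'. After: A=0 B=3 C=0 D=0 ZF=0 PC=2
Step 3: PC=2 exec 'MUL B, 6'. After: A=0 B=18 C=0 D=0 ZF=0 PC=3
Step 4: PC=3 exec 'MUL C, 4'. After: A=0 B=18 C=0 D=0 ZF=1 PC=4
Step 5: PC=4 exec 'MOV A, 5'. After: A=5 B=18 C=0 D=0 ZF=1 PC=5
Step 6: PC=5 exec 'JMP 4'. After: A=5 B=18 C=0 D=0 ZF=1 PC=4
Step 7: PC=4 exec 'MOV A, 5'. After: A=5 B=18 C=0 D=0 ZF=1 PC=5
State after step 7 equals state after step 5: the program is in a cycle of length 2 and will never halt.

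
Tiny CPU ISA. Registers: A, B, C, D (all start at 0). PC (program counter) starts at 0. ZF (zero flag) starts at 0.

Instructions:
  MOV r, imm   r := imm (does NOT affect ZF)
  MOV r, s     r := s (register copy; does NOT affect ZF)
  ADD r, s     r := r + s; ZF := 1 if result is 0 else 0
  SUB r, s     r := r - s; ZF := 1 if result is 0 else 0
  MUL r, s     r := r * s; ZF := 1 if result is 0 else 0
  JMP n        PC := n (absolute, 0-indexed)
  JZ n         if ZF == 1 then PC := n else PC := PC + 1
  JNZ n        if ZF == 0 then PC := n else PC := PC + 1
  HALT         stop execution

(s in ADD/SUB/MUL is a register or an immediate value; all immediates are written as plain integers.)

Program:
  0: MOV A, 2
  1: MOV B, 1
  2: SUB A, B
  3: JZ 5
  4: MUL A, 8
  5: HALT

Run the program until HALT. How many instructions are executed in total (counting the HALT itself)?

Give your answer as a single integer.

Step 1: PC=0 exec 'MOV A, 2'. After: A=2 B=0 C=0 D=0 ZF=0 PC=1
Step 2: PC=1 exec 'MOV B, 1'. After: A=2 B=1 C=0 D=0 ZF=0 PC=2
Step 3: PC=2 exec 'SUB A, B'. After: A=1 B=1 C=0 D=0 ZF=0 PC=3
Step 4: PC=3 exec 'JZ 5'. After: A=1 B=1 C=0 D=0 ZF=0 PC=4
Step 5: PC=4 exec 'MUL A, 8'. After: A=8 B=1 C=0 D=0 ZF=0 PC=5
Step 6: PC=5 exec 'HALT'. After: A=8 B=1 C=0 D=0 ZF=0 PC=5 HALTED
Total instructions executed: 6

Answer: 6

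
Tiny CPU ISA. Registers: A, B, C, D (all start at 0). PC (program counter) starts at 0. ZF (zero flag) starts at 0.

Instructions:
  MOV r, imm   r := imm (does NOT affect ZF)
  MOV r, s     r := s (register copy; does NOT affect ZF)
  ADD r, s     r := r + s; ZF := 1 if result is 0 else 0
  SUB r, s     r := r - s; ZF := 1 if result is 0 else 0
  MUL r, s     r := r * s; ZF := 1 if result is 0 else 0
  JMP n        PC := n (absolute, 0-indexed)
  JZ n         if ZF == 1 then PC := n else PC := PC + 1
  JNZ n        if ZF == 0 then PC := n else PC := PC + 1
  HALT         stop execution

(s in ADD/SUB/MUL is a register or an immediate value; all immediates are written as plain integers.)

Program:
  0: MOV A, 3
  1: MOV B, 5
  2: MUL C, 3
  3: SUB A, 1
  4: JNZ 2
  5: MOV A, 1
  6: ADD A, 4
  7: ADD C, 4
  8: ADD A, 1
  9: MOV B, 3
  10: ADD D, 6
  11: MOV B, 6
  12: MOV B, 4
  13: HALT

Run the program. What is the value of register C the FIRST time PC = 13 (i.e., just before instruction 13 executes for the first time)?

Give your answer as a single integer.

Step 1: PC=0 exec 'MOV A, 3'. After: A=3 B=0 C=0 D=0 ZF=0 PC=1
Step 2: PC=1 exec 'MOV B, 5'. After: A=3 B=5 C=0 D=0 ZF=0 PC=2
Step 3: PC=2 exec 'MUL C, 3'. After: A=3 B=5 C=0 D=0 ZF=1 PC=3
Step 4: PC=3 exec 'SUB A, 1'. After: A=2 B=5 C=0 D=0 ZF=0 PC=4
Step 5: PC=4 exec 'JNZ 2'. After: A=2 B=5 C=0 D=0 ZF=0 PC=2
Step 6: PC=2 exec 'MUL C, 3'. After: A=2 B=5 C=0 D=0 ZF=1 PC=3
Step 7: PC=3 exec 'SUB A, 1'. After: A=1 B=5 C=0 D=0 ZF=0 PC=4
Step 8: PC=4 exec 'JNZ 2'. After: A=1 B=5 C=0 D=0 ZF=0 PC=2
Step 9: PC=2 exec 'MUL C, 3'. After: A=1 B=5 C=0 D=0 ZF=1 PC=3
Step 10: PC=3 exec 'SUB A, 1'. After: A=0 B=5 C=0 D=0 ZF=1 PC=4
Step 11: PC=4 exec 'JNZ 2'. After: A=0 B=5 C=0 D=0 ZF=1 PC=5
Step 12: PC=5 exec 'MOV A, 1'. After: A=1 B=5 C=0 D=0 ZF=1 PC=6
Step 13: PC=6 exec 'ADD A, 4'. After: A=5 B=5 C=0 D=0 ZF=0 PC=7
Step 14: PC=7 exec 'ADD C, 4'. After: A=5 B=5 C=4 D=0 ZF=0 PC=8
Step 15: PC=8 exec 'ADD A, 1'. After: A=6 B=5 C=4 D=0 ZF=0 PC=9
Step 16: PC=9 exec 'MOV B, 3'. After: A=6 B=3 C=4 D=0 ZF=0 PC=10
Step 17: PC=10 exec 'ADD D, 6'. After: A=6 B=3 C=4 D=6 ZF=0 PC=11
Step 18: PC=11 exec 'MOV B, 6'. After: A=6 B=6 C=4 D=6 ZF=0 PC=12
Step 19: PC=12 exec 'MOV B, 4'. After: A=6 B=4 C=4 D=6 ZF=0 PC=13
First time PC=13: C=4

4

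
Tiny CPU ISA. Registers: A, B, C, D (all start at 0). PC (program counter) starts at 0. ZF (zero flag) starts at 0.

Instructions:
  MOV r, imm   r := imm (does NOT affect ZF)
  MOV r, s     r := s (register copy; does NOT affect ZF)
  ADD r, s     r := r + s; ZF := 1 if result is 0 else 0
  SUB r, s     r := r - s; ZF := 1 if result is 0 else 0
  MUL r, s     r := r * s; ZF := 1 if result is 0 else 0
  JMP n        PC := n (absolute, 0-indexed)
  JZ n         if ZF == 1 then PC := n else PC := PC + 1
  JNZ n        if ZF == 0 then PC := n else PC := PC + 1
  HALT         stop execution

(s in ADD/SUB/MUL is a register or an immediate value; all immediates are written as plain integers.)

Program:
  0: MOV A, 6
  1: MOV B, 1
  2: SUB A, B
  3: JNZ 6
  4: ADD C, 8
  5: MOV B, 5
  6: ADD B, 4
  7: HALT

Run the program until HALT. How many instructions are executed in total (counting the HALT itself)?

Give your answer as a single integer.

Step 1: PC=0 exec 'MOV A, 6'. After: A=6 B=0 C=0 D=0 ZF=0 PC=1
Step 2: PC=1 exec 'MOV B, 1'. After: A=6 B=1 C=0 D=0 ZF=0 PC=2
Step 3: PC=2 exec 'SUB A, B'. After: A=5 B=1 C=0 D=0 ZF=0 PC=3
Step 4: PC=3 exec 'JNZ 6'. After: A=5 B=1 C=0 D=0 ZF=0 PC=6
Step 5: PC=6 exec 'ADD B, 4'. After: A=5 B=5 C=0 D=0 ZF=0 PC=7
Step 6: PC=7 exec 'HALT'. After: A=5 B=5 C=0 D=0 ZF=0 PC=7 HALTED
Total instructions executed: 6

Answer: 6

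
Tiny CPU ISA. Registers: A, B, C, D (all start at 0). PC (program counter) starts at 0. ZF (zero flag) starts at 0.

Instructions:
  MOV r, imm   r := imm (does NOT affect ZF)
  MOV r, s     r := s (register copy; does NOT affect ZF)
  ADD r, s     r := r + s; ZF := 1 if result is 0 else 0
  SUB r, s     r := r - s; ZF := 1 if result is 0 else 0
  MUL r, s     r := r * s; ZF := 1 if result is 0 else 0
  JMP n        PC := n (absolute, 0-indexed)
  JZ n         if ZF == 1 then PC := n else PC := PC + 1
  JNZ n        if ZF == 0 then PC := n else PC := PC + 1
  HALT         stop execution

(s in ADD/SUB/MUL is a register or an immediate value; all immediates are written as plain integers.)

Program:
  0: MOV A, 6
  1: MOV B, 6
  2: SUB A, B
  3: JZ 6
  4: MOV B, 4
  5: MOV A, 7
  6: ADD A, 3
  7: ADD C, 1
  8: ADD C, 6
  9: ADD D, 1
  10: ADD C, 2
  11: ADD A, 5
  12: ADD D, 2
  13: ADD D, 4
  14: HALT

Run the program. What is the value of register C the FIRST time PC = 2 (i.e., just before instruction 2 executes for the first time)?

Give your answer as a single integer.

Step 1: PC=0 exec 'MOV A, 6'. After: A=6 B=0 C=0 D=0 ZF=0 PC=1
Step 2: PC=1 exec 'MOV B, 6'. After: A=6 B=6 C=0 D=0 ZF=0 PC=2
First time PC=2: C=0

0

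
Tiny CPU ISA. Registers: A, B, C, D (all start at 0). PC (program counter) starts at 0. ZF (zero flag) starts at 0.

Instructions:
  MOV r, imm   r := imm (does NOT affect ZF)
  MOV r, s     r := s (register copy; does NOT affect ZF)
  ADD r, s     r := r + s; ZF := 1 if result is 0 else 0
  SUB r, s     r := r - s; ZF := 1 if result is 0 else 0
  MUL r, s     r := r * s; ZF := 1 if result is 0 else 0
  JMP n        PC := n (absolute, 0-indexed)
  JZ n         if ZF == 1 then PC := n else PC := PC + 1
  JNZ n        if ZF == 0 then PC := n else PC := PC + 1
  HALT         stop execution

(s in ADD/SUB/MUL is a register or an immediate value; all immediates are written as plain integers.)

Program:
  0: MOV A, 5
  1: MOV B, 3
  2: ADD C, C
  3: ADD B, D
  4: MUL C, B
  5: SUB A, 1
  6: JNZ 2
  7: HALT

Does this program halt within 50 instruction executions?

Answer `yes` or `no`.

Answer: yes

Derivation:
Step 1: PC=0 exec 'MOV A, 5'. After: A=5 B=0 C=0 D=0 ZF=0 PC=1
Step 2: PC=1 exec 'MOV B, 3'. After: A=5 B=3 C=0 D=0 ZF=0 PC=2
Step 3: PC=2 exec 'ADD C, C'. After: A=5 B=3 C=0 D=0 ZF=1 PC=3
Step 4: PC=3 exec 'ADD B, D'. After: A=5 B=3 C=0 D=0 ZF=0 PC=4
Step 5: PC=4 exec 'MUL C, B'. After: A=5 B=3 C=0 D=0 ZF=1 PC=5
Step 6: PC=5 exec 'SUB A, 1'. After: A=4 B=3 C=0 D=0 ZF=0 PC=6
Step 7: PC=6 exec 'JNZ 2'. After: A=4 B=3 C=0 D=0 ZF=0 PC=2
Step 8: PC=2 exec 'ADD C, C'. After: A=4 B=3 C=0 D=0 ZF=1 PC=3
Step 9: PC=3 exec 'ADD B, D'. After: A=4 B=3 C=0 D=0 ZF=0 PC=4
Step 10: PC=4 exec 'MUL C, B'. After: A=4 B=3 C=0 D=0 ZF=1 PC=5
Step 11: PC=5 exec 'SUB A, 1'. After: A=3 B=3 C=0 D=0 ZF=0 PC=6
Step 12: PC=6 exec 'JNZ 2'. After: A=3 B=3 C=0 D=0 ZF=0 PC=2
Step 13: PC=2 exec 'ADD C, C'. After: A=3 B=3 C=0 D=0 ZF=1 PC=3
Step 14: PC=3 exec 'ADD B, D'. After: A=3 B=3 C=0 D=0 ZF=0 PC=4
Step 15: PC=4 exec 'MUL C, B'. After: A=3 B=3 C=0 D=0 ZF=1 PC=5
Step 16: PC=5 exec 'SUB A, 1'. After: A=2 B=3 C=0 D=0 ZF=0 PC=6
Step 17: PC=6 exec 'JNZ 2'. After: A=2 B=3 C=0 D=0 ZF=0 PC=2
Step 18: PC=2 exec 'ADD C, C'. After: A=2 B=3 C=0 D=0 ZF=1 PC=3
Step 19: PC=3 exec 'ADD B, D'. After: A=2 B=3 C=0 D=0 ZF=0 PC=4
Step 20: PC=4 exec 'MUL C, B'. After: A=2 B=3 C=0 D=0 ZF=1 PC=5
Step 21: PC=5 exec 'SUB A, 1'. After: A=1 B=3 C=0 D=0 ZF=0 PC=6
Step 22: PC=6 exec 'JNZ 2'. After: A=1 B=3 C=0 D=0 ZF=0 PC=2
Step 23: PC=2 exec 'ADD C, C'. After: A=1 B=3 C=0 D=0 ZF=1 PC=3
Step 24: PC=3 exec 'ADD B, D'. After: A=1 B=3 C=0 D=0 ZF=0 PC=4
Step 25: PC=4 exec 'MUL C, B'. After: A=1 B=3 C=0 D=0 ZF=1 PC=5
Step 26: PC=5 exec 'SUB A, 1'. After: A=0 B=3 C=0 D=0 ZF=1 PC=6
Step 27: PC=6 exec 'JNZ 2'. After: A=0 B=3 C=0 D=0 ZF=1 PC=7
Step 28: PC=7 exec 'HALT'. After: A=0 B=3 C=0 D=0 ZF=1 PC=7 HALTED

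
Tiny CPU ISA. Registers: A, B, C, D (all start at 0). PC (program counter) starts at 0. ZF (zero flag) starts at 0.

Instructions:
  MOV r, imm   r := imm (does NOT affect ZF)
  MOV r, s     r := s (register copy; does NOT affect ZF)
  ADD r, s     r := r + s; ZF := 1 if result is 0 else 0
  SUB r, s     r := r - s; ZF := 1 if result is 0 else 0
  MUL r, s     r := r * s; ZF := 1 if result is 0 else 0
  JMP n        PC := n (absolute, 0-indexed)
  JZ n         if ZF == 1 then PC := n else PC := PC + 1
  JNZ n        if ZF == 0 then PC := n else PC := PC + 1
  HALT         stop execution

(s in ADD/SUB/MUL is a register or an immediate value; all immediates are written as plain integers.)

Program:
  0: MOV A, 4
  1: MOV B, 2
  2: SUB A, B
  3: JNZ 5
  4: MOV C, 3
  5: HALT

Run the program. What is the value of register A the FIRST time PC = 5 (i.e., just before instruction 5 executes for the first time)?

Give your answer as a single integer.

Step 1: PC=0 exec 'MOV A, 4'. After: A=4 B=0 C=0 D=0 ZF=0 PC=1
Step 2: PC=1 exec 'MOV B, 2'. After: A=4 B=2 C=0 D=0 ZF=0 PC=2
Step 3: PC=2 exec 'SUB A, B'. After: A=2 B=2 C=0 D=0 ZF=0 PC=3
Step 4: PC=3 exec 'JNZ 5'. After: A=2 B=2 C=0 D=0 ZF=0 PC=5
First time PC=5: A=2

2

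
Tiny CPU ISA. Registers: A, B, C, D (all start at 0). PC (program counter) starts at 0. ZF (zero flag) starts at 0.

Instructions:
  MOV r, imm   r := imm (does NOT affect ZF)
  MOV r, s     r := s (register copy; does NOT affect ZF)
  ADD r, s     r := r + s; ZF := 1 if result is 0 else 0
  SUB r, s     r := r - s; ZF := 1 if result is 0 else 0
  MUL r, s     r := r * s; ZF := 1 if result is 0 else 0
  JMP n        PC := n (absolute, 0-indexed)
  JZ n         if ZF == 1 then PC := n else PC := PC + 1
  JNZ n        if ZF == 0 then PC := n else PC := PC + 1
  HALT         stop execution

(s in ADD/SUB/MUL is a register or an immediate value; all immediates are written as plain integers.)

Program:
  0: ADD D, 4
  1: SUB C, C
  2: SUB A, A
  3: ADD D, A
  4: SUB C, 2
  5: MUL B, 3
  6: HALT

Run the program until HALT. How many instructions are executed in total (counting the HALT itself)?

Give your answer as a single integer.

Step 1: PC=0 exec 'ADD D, 4'. After: A=0 B=0 C=0 D=4 ZF=0 PC=1
Step 2: PC=1 exec 'SUB C, C'. After: A=0 B=0 C=0 D=4 ZF=1 PC=2
Step 3: PC=2 exec 'SUB A, A'. After: A=0 B=0 C=0 D=4 ZF=1 PC=3
Step 4: PC=3 exec 'ADD D, A'. After: A=0 B=0 C=0 D=4 ZF=0 PC=4
Step 5: PC=4 exec 'SUB C, 2'. After: A=0 B=0 C=-2 D=4 ZF=0 PC=5
Step 6: PC=5 exec 'MUL B, 3'. After: A=0 B=0 C=-2 D=4 ZF=1 PC=6
Step 7: PC=6 exec 'HALT'. After: A=0 B=0 C=-2 D=4 ZF=1 PC=6 HALTED
Total instructions executed: 7

Answer: 7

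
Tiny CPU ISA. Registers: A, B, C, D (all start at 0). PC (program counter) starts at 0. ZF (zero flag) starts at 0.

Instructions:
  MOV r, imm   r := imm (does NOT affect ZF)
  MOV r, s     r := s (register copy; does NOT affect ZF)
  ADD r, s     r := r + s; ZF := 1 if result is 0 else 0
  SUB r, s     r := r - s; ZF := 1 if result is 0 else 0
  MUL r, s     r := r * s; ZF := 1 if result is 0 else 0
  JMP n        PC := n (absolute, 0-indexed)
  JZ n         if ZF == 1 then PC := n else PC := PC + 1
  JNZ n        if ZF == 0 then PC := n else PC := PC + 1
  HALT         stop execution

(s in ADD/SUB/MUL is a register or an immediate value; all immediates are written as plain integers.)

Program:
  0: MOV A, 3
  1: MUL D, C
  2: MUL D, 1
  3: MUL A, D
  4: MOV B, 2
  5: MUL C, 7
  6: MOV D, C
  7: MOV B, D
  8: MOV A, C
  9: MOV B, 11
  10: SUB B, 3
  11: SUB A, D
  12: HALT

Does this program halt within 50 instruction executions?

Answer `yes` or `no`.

Step 1: PC=0 exec 'MOV A, 3'. After: A=3 B=0 C=0 D=0 ZF=0 PC=1
Step 2: PC=1 exec 'MUL D, C'. After: A=3 B=0 C=0 D=0 ZF=1 PC=2
Step 3: PC=2 exec 'MUL D, 1'. After: A=3 B=0 C=0 D=0 ZF=1 PC=3
Step 4: PC=3 exec 'MUL A, D'. After: A=0 B=0 C=0 D=0 ZF=1 PC=4
Step 5: PC=4 exec 'MOV B, 2'. After: A=0 B=2 C=0 D=0 ZF=1 PC=5
Step 6: PC=5 exec 'MUL C, 7'. After: A=0 B=2 C=0 D=0 ZF=1 PC=6
Step 7: PC=6 exec 'MOV D, C'. After: A=0 B=2 C=0 D=0 ZF=1 PC=7
Step 8: PC=7 exec 'MOV B, D'. After: A=0 B=0 C=0 D=0 ZF=1 PC=8
Step 9: PC=8 exec 'MOV A, C'. After: A=0 B=0 C=0 D=0 ZF=1 PC=9
Step 10: PC=9 exec 'MOV B, 11'. After: A=0 B=11 C=0 D=0 ZF=1 PC=10
Step 11: PC=10 exec 'SUB B, 3'. After: A=0 B=8 C=0 D=0 ZF=0 PC=11
Step 12: PC=11 exec 'SUB A, D'. After: A=0 B=8 C=0 D=0 ZF=1 PC=12
Step 13: PC=12 exec 'HALT'. After: A=0 B=8 C=0 D=0 ZF=1 PC=12 HALTED

Answer: yes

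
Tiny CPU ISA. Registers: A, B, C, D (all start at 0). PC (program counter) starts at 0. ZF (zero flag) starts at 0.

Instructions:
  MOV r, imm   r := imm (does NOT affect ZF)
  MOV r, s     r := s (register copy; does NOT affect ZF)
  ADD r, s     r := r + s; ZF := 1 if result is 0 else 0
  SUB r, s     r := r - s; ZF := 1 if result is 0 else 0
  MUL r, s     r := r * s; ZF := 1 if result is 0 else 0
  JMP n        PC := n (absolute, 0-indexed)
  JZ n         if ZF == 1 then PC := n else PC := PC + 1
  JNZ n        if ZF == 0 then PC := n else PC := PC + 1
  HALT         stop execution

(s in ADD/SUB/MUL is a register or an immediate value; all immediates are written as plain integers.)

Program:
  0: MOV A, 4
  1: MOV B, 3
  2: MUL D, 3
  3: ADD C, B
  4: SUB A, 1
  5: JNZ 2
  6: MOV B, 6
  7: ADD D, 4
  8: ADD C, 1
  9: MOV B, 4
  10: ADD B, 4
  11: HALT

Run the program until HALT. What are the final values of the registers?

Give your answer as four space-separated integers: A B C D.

Answer: 0 8 13 4

Derivation:
Step 1: PC=0 exec 'MOV A, 4'. After: A=4 B=0 C=0 D=0 ZF=0 PC=1
Step 2: PC=1 exec 'MOV B, 3'. After: A=4 B=3 C=0 D=0 ZF=0 PC=2
Step 3: PC=2 exec 'MUL D, 3'. After: A=4 B=3 C=0 D=0 ZF=1 PC=3
Step 4: PC=3 exec 'ADD C, B'. After: A=4 B=3 C=3 D=0 ZF=0 PC=4
Step 5: PC=4 exec 'SUB A, 1'. After: A=3 B=3 C=3 D=0 ZF=0 PC=5
Step 6: PC=5 exec 'JNZ 2'. After: A=3 B=3 C=3 D=0 ZF=0 PC=2
Step 7: PC=2 exec 'MUL D, 3'. After: A=3 B=3 C=3 D=0 ZF=1 PC=3
Step 8: PC=3 exec 'ADD C, B'. After: A=3 B=3 C=6 D=0 ZF=0 PC=4
Step 9: PC=4 exec 'SUB A, 1'. After: A=2 B=3 C=6 D=0 ZF=0 PC=5
Step 10: PC=5 exec 'JNZ 2'. After: A=2 B=3 C=6 D=0 ZF=0 PC=2
Step 11: PC=2 exec 'MUL D, 3'. After: A=2 B=3 C=6 D=0 ZF=1 PC=3
Step 12: PC=3 exec 'ADD C, B'. After: A=2 B=3 C=9 D=0 ZF=0 PC=4
Step 13: PC=4 exec 'SUB A, 1'. After: A=1 B=3 C=9 D=0 ZF=0 PC=5
Step 14: PC=5 exec 'JNZ 2'. After: A=1 B=3 C=9 D=0 ZF=0 PC=2
Step 15: PC=2 exec 'MUL D, 3'. After: A=1 B=3 C=9 D=0 ZF=1 PC=3
Step 16: PC=3 exec 'ADD C, B'. After: A=1 B=3 C=12 D=0 ZF=0 PC=4
Step 17: PC=4 exec 'SUB A, 1'. After: A=0 B=3 C=12 D=0 ZF=1 PC=5
Step 18: PC=5 exec 'JNZ 2'. After: A=0 B=3 C=12 D=0 ZF=1 PC=6
Step 19: PC=6 exec 'MOV B, 6'. After: A=0 B=6 C=12 D=0 ZF=1 PC=7
Step 20: PC=7 exec 'ADD D, 4'. After: A=0 B=6 C=12 D=4 ZF=0 PC=8
Step 21: PC=8 exec 'ADD C, 1'. After: A=0 B=6 C=13 D=4 ZF=0 PC=9
Step 22: PC=9 exec 'MOV B, 4'. After: A=0 B=4 C=13 D=4 ZF=0 PC=10
Step 23: PC=10 exec 'ADD B, 4'. After: A=0 B=8 C=13 D=4 ZF=0 PC=11
Step 24: PC=11 exec 'HALT'. After: A=0 B=8 C=13 D=4 ZF=0 PC=11 HALTED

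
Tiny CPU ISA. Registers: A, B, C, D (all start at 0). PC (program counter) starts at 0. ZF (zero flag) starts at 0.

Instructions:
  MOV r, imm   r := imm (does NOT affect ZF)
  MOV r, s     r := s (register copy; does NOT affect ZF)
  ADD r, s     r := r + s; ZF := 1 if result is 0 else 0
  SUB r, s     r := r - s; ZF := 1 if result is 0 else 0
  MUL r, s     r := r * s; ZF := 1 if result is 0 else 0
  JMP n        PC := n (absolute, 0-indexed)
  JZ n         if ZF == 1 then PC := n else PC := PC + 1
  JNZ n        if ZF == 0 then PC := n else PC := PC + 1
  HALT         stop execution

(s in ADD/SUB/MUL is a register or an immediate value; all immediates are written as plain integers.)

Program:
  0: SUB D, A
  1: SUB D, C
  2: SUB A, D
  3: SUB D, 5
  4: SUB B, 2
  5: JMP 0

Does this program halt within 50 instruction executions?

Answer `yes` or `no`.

Step 1: PC=0 exec 'SUB D, A'. After: A=0 B=0 C=0 D=0 ZF=1 PC=1
Step 2: PC=1 exec 'SUB D, C'. After: A=0 B=0 C=0 D=0 ZF=1 PC=2
Step 3: PC=2 exec 'SUB A, D'. After: A=0 B=0 C=0 D=0 ZF=1 PC=3
Step 4: PC=3 exec 'SUB D, 5'. After: A=0 B=0 C=0 D=-5 ZF=0 PC=4
Step 5: PC=4 exec 'SUB B, 2'. After: A=0 B=-2 C=0 D=-5 ZF=0 PC=5
Step 6: PC=5 exec 'JMP 0'. After: A=0 B=-2 C=0 D=-5 ZF=0 PC=0
Step 7: PC=0 exec 'SUB D, A'. After: A=0 B=-2 C=0 D=-5 ZF=0 PC=1
Step 8: PC=1 exec 'SUB D, C'. After: A=0 B=-2 C=0 D=-5 ZF=0 PC=2
Step 9: PC=2 exec 'SUB A, D'. After: A=5 B=-2 C=0 D=-5 ZF=0 PC=3
Step 10: PC=3 exec 'SUB D, 5'. After: A=5 B=-2 C=0 D=-10 ZF=0 PC=4
Step 11: PC=4 exec 'SUB B, 2'. After: A=5 B=-4 C=0 D=-10 ZF=0 PC=5
Step 12: PC=5 exec 'JMP 0'. After: A=5 B=-4 C=0 D=-10 ZF=0 PC=0
Step 13: PC=0 exec 'SUB D, A'. After: A=5 B=-4 C=0 D=-15 ZF=0 PC=1
Step 14: PC=1 exec 'SUB D, C'. After: A=5 B=-4 C=0 D=-15 ZF=0 PC=2
Step 15: PC=2 exec 'SUB A, D'. After: A=20 B=-4 C=0 D=-15 ZF=0 PC=3
After 50 steps: not halted. PC revisits the same instructions with no path to HALT; will never halt.

Answer: no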